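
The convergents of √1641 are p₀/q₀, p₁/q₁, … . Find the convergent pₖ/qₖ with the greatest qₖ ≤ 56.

2228/55

√1641 = [40; 1, 1, 26, 1, 1, 80, …] (period length 6).
Convergents:
  p_0/q_0 = 40/1
  p_1/q_1 = 41/1
  p_2/q_2 = 81/2
  p_3/q_3 = 2147/53
  p_4/q_4 = 2228/55
  p_5/q_5 = 4375/108
q_4 = 55 ≤ 56 < 108 = q_5, so the answer is 2228/55.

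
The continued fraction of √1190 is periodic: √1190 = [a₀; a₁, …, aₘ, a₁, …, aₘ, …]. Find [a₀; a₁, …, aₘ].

a₀ = ⌊√1190⌋ = 34.

[34; 2, 68]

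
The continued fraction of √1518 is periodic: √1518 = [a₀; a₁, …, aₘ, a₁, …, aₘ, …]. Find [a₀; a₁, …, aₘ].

[38; 1, 24, 1, 76]

a₀ = ⌊√1518⌋ = 38.
With m₀=0, d₀=1 and mₖ₊₁ = dₖaₖ − mₖ, dₖ₊₁ = (n − mₖ₊₁²)/dₖ, aₖ₊₁ = ⌊(a₀+mₖ₊₁)/dₖ₊₁⌋:
  k=1: m=38, d=74, a=1
  k=2: m=36, d=3, a=24
  k=3: m=36, d=74, a=1
  k=4: m=38, d=1, a=76
d=1 and a=2a₀=76 at k=4, so the next step gives (m, d) = (38, 74) again — its k=1 value — and the period has length 4.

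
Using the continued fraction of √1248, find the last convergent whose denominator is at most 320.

5617/159

√1248 = [35; 3, 17, 3, 70, …] (period length 4).
Convergents:
  p_0/q_0 = 35/1
  p_1/q_1 = 106/3
  p_2/q_2 = 1837/52
  p_3/q_3 = 5617/159
  p_4/q_4 = 395027/11182
q_3 = 159 ≤ 320 < 11182 = q_4, so the answer is 5617/159.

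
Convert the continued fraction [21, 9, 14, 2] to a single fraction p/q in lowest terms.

Using pₖ = aₖpₖ₋₁ + pₖ₋₂ and qₖ = aₖqₖ₋₁ + qₖ₋₂:
  k=0: a=21, p=21, q=1
  k=1: a=9, p=190, q=9
  k=2: a=14, p=2681, q=127
  k=3: a=2, p=5552, q=263

5552/263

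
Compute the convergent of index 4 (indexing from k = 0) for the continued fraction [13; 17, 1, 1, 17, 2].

8004/613

Using pₖ = aₖpₖ₋₁ + pₖ₋₂, qₖ = aₖqₖ₋₁ + qₖ₋₂ (with p₋₁=1, p₋₂=0, q₋₁=0, q₋₂=1):
  k=0: a=13, p=13, q=1
  k=1: a=17, p=222, q=17
  k=2: a=1, p=235, q=18
  k=3: a=1, p=457, q=35
  k=4: a=17, p=8004, q=613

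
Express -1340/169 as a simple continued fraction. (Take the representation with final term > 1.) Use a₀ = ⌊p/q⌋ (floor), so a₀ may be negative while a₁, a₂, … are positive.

-1340 = -8×169 + 12
169 = 14×12 + 1
12 = 12×1 + 0  (stop)
So -1340/169 = [-8; 14, 12].

[-8; 14, 12]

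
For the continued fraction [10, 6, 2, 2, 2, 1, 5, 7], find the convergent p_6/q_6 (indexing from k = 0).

6317/622

Using pₖ = aₖpₖ₋₁ + pₖ₋₂, qₖ = aₖqₖ₋₁ + qₖ₋₂ (with p₋₁=1, p₋₂=0, q₋₁=0, q₋₂=1):
  k=0: a=10, p=10, q=1
  k=1: a=6, p=61, q=6
  k=2: a=2, p=132, q=13
  k=3: a=2, p=325, q=32
  k=4: a=2, p=782, q=77
  k=5: a=1, p=1107, q=109
  k=6: a=5, p=6317, q=622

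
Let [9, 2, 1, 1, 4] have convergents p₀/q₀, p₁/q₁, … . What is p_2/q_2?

Using pₖ = aₖpₖ₋₁ + pₖ₋₂, qₖ = aₖqₖ₋₁ + qₖ₋₂ (with p₋₁=1, p₋₂=0, q₋₁=0, q₋₂=1):
  k=0: a=9, p=9, q=1
  k=1: a=2, p=19, q=2
  k=2: a=1, p=28, q=3

28/3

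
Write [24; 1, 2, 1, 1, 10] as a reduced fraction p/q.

Fold from the inside: start with 10/1.
  1 + 1/10 = 11/10
  1 + 10/11 = 21/11
  2 + 11/21 = 53/21
  1 + 21/53 = 74/53
  24 + 53/74 = 1829/74

1829/74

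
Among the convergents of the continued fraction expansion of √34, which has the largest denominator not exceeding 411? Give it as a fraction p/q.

2035/349

√34 = [5; 1, 4, 1, 10, …] (period length 4).
Convergents:
  p_0/q_0 = 5/1
  p_1/q_1 = 6/1
  p_2/q_2 = 29/5
  p_3/q_3 = 35/6
  p_4/q_4 = 379/65
  p_5/q_5 = 414/71
  p_6/q_6 = 2035/349
  p_7/q_7 = 2449/420
q_6 = 349 ≤ 411 < 420 = q_7, so the answer is 2035/349.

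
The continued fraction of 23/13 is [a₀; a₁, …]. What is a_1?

23 = 1·13 + 10   →  a_0 = 1
13 = 1·10 + 3   →  a_1 = 1

1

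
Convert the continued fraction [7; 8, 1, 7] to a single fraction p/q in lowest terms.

Fold from the inside: start with 7/1.
  1 + 1/7 = 8/7
  8 + 7/8 = 71/8
  7 + 8/71 = 505/71

505/71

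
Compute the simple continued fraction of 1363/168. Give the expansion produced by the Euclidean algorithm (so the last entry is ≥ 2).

[8; 8, 1, 5, 3]

1363 = 8×168 + 19
168 = 8×19 + 16
19 = 1×16 + 3
16 = 5×3 + 1
3 = 3×1 + 0  (stop)
So 1363/168 = [8; 8, 1, 5, 3].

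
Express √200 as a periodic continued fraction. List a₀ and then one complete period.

[14; 7, 28]

a₀ = ⌊√200⌋ = 14.
With m₀=0, d₀=1 and mₖ₊₁ = dₖaₖ − mₖ, dₖ₊₁ = (n − mₖ₊₁²)/dₖ, aₖ₊₁ = ⌊(a₀+mₖ₊₁)/dₖ₊₁⌋:
  k=1: m=14, d=4, a=7
  k=2: m=14, d=1, a=28
d=1 and a=2a₀=28 at k=2, so the next step gives (m, d) = (14, 4) again — its k=1 value — and the period has length 2.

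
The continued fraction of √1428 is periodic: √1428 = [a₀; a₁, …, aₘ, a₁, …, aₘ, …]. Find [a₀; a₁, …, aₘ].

[37; 1, 3, 1, 2, 1, 3, 1, 74]

a₀ = ⌊√1428⌋ = 37.
With m₀=0, d₀=1 and mₖ₊₁ = dₖaₖ − mₖ, dₖ₊₁ = (n − mₖ₊₁²)/dₖ, aₖ₊₁ = ⌊(a₀+mₖ₊₁)/dₖ₊₁⌋:
  k=1: m=37, d=59, a=1
  k=2: m=22, d=16, a=3
  k=3: m=26, d=47, a=1
  k=4: m=21, d=21, a=2
  k=5: m=21, d=47, a=1
  k=6: m=26, d=16, a=3
  k=7: m=22, d=59, a=1
  k=8: m=37, d=1, a=74
d=1 and a=2a₀=74 at k=8, so the next step gives (m, d) = (37, 59) again — its k=1 value — and the period has length 8.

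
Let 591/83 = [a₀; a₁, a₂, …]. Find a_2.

591 = 7·83 + 10   →  a_0 = 7
83 = 8·10 + 3   →  a_1 = 8
10 = 3·3 + 1   →  a_2 = 3

3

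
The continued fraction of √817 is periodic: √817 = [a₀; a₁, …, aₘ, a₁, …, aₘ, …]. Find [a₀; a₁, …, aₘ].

a₀ = ⌊√817⌋ = 28.

[28; 1, 1, 2, 1, 1, 56]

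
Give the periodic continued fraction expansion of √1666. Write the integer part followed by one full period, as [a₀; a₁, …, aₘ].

a₀ = ⌊√1666⌋ = 40.

[40; 1, 4, 2, 4, 1, 80]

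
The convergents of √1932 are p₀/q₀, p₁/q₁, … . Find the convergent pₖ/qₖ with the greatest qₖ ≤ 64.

√1932 = [43; 1, 20, 1, 86, …] (period length 4).
Convergents:
  p_0/q_0 = 43/1
  p_1/q_1 = 44/1
  p_2/q_2 = 923/21
  p_3/q_3 = 967/22
  p_4/q_4 = 84085/1913
q_3 = 22 ≤ 64 < 1913 = q_4, so the answer is 967/22.

967/22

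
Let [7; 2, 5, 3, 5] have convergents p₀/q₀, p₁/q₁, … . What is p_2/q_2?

82/11

Using pₖ = aₖpₖ₋₁ + pₖ₋₂, qₖ = aₖqₖ₋₁ + qₖ₋₂ (with p₋₁=1, p₋₂=0, q₋₁=0, q₋₂=1):
  k=0: a=7, p=7, q=1
  k=1: a=2, p=15, q=2
  k=2: a=5, p=82, q=11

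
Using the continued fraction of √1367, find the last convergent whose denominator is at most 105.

√1367 = [36; 1, 35, 1, 72, …] (period length 4).
Convergents:
  p_0/q_0 = 36/1
  p_1/q_1 = 37/1
  p_2/q_2 = 1331/36
  p_3/q_3 = 1368/37
  p_4/q_4 = 99827/2700
q_3 = 37 ≤ 105 < 2700 = q_4, so the answer is 1368/37.

1368/37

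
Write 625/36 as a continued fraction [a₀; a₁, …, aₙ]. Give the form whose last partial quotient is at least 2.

625 = 17*36 + 13
36 = 2*13 + 10
13 = 1*10 + 3
10 = 3*3 + 1
3 = 3*1 + 0  (stop)
So 625/36 = [17; 2, 1, 3, 3].

[17; 2, 1, 3, 3]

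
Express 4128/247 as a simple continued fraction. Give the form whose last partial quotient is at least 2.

[16; 1, 2, 2, 11, 3]

4128 = 16×247 + 176
247 = 1×176 + 71
176 = 2×71 + 34
71 = 2×34 + 3
34 = 11×3 + 1
3 = 3×1 + 0  (stop)
So 4128/247 = [16; 1, 2, 2, 11, 3].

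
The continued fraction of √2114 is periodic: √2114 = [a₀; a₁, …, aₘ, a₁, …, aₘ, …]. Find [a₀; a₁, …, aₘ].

[45; 1, 44, 1, 90]

a₀ = ⌊√2114⌋ = 45.
With m₀=0, d₀=1 and mₖ₊₁ = dₖaₖ − mₖ, dₖ₊₁ = (n − mₖ₊₁²)/dₖ, aₖ₊₁ = ⌊(a₀+mₖ₊₁)/dₖ₊₁⌋:
  k=1: m=45, d=89, a=1
  k=2: m=44, d=2, a=44
  k=3: m=44, d=89, a=1
  k=4: m=45, d=1, a=90
d=1 and a=2a₀=90 at k=4, so the next step gives (m, d) = (45, 89) again — its k=1 value — and the period has length 4.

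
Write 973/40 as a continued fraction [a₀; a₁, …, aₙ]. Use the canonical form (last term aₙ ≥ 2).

[24; 3, 13]

973 = 24×40 + 13
40 = 3×13 + 1
13 = 13×1 + 0  (stop)
So 973/40 = [24; 3, 13].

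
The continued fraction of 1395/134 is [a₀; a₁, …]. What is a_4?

1395 = 10·134 + 55   →  a_0 = 10
134 = 2·55 + 24   →  a_1 = 2
55 = 2·24 + 7   →  a_2 = 2
24 = 3·7 + 3   →  a_3 = 3
7 = 2·3 + 1   →  a_4 = 2

2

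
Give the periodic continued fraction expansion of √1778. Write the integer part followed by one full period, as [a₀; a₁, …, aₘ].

[42; 6, 84]

a₀ = ⌊√1778⌋ = 42.
With m₀=0, d₀=1 and mₖ₊₁ = dₖaₖ − mₖ, dₖ₊₁ = (n − mₖ₊₁²)/dₖ, aₖ₊₁ = ⌊(a₀+mₖ₊₁)/dₖ₊₁⌋:
  k=1: m=42, d=14, a=6
  k=2: m=42, d=1, a=84
d=1 and a=2a₀=84 at k=2, so the next step gives (m, d) = (42, 14) again — its k=1 value — and the period has length 2.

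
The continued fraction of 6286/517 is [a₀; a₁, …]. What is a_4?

1

6286 = 12·517 + 82   →  a_0 = 12
517 = 6·82 + 25   →  a_1 = 6
82 = 3·25 + 7   →  a_2 = 3
25 = 3·7 + 4   →  a_3 = 3
7 = 1·4 + 3   →  a_4 = 1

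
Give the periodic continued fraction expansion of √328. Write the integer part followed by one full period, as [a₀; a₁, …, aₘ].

a₀ = ⌊√328⌋ = 18.
With m₀=0, d₀=1 and mₖ₊₁ = dₖaₖ − mₖ, dₖ₊₁ = (n − mₖ₊₁²)/dₖ, aₖ₊₁ = ⌊(a₀+mₖ₊₁)/dₖ₊₁⌋:
  k=1: m=18, d=4, a=9
  k=2: m=18, d=1, a=36
d=1 and a=2a₀=36 at k=2, so the next step gives (m, d) = (18, 4) again — its k=1 value — and the period has length 2.

[18; 9, 36]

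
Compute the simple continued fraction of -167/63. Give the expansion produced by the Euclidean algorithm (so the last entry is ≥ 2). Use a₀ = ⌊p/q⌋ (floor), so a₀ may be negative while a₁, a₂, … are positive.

[-3; 2, 1, 6, 3]

-167 = -3*63 + 22
63 = 2*22 + 19
22 = 1*19 + 3
19 = 6*3 + 1
3 = 3*1 + 0  (stop)
So -167/63 = [-3; 2, 1, 6, 3].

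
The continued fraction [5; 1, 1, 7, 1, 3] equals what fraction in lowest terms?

365/66

Fold from the inside: start with 3/1.
  1 + 1/3 = 4/3
  7 + 3/4 = 31/4
  1 + 4/31 = 35/31
  1 + 31/35 = 66/35
  5 + 35/66 = 365/66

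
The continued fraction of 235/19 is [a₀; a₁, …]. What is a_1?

2

235 = 12·19 + 7   →  a_0 = 12
19 = 2·7 + 5   →  a_1 = 2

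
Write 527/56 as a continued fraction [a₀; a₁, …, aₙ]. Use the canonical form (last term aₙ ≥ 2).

[9; 2, 2, 3, 3]

527 = 9×56 + 23
56 = 2×23 + 10
23 = 2×10 + 3
10 = 3×3 + 1
3 = 3×1 + 0  (stop)
So 527/56 = [9; 2, 2, 3, 3].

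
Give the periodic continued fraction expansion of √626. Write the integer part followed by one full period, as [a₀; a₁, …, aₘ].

a₀ = ⌊√626⌋ = 25.
With m₀=0, d₀=1 and mₖ₊₁ = dₖaₖ − mₖ, dₖ₊₁ = (n − mₖ₊₁²)/dₖ, aₖ₊₁ = ⌊(a₀+mₖ₊₁)/dₖ₊₁⌋:
  k=1: m=25, d=1, a=50
d=1 and a=2a₀=50 at k=1, so the next step gives (m, d) = (25, 1) again — its k=1 value — and the period has length 1.

[25; 50]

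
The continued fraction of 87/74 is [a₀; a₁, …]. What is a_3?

2

87 = 1·74 + 13   →  a_0 = 1
74 = 5·13 + 9   →  a_1 = 5
13 = 1·9 + 4   →  a_2 = 1
9 = 2·4 + 1   →  a_3 = 2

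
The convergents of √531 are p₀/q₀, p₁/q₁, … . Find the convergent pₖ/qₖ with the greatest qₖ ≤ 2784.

√531 = [23; 23, 46, …] (period length 2).
Convergents:
  p_0/q_0 = 23/1
  p_1/q_1 = 530/23
  p_2/q_2 = 24403/1059
  p_3/q_3 = 561799/24380
q_2 = 1059 ≤ 2784 < 24380 = q_3, so the answer is 24403/1059.

24403/1059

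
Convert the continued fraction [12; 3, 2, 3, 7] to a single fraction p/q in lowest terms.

Using pₖ = aₖpₖ₋₁ + pₖ₋₂ and qₖ = aₖqₖ₋₁ + qₖ₋₂:
  k=0: a=12, p=12, q=1
  k=1: a=3, p=37, q=3
  k=2: a=2, p=86, q=7
  k=3: a=3, p=295, q=24
  k=4: a=7, p=2151, q=175

2151/175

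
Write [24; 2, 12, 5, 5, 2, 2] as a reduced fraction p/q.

87003/3554

Fold from the inside: start with 2/1.
  2 + 1/2 = 5/2
  5 + 2/5 = 27/5
  5 + 5/27 = 140/27
  12 + 27/140 = 1707/140
  2 + 140/1707 = 3554/1707
  24 + 1707/3554 = 87003/3554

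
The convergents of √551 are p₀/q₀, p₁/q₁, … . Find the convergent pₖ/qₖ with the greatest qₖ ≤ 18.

399/17

√551 = [23; 2, 8, 1, 8, 2, 46, …] (period length 6).
Convergents:
  p_0/q_0 = 23/1
  p_1/q_1 = 47/2
  p_2/q_2 = 399/17
  p_3/q_3 = 446/19
q_2 = 17 ≤ 18 < 19 = q_3, so the answer is 399/17.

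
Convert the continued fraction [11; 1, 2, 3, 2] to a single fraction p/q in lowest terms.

Fold from the inside: start with 2/1.
  3 + 1/2 = 7/2
  2 + 2/7 = 16/7
  1 + 7/16 = 23/16
  11 + 16/23 = 269/23

269/23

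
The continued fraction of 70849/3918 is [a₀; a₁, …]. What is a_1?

70849 = 18·3918 + 325   →  a_0 = 18
3918 = 12·325 + 18   →  a_1 = 12

12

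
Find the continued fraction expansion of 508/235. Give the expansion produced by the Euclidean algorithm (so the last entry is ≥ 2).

508 = 2×235 + 38
235 = 6×38 + 7
38 = 5×7 + 3
7 = 2×3 + 1
3 = 3×1 + 0  (stop)
So 508/235 = [2; 6, 5, 2, 3].

[2; 6, 5, 2, 3]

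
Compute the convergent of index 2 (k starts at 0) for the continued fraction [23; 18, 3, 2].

Using pₖ = aₖpₖ₋₁ + pₖ₋₂, qₖ = aₖqₖ₋₁ + qₖ₋₂ (with p₋₁=1, p₋₂=0, q₋₁=0, q₋₂=1):
  k=0: a=23, p=23, q=1
  k=1: a=18, p=415, q=18
  k=2: a=3, p=1268, q=55

1268/55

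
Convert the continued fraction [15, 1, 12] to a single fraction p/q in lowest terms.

207/13

Using pₖ = aₖpₖ₋₁ + pₖ₋₂ and qₖ = aₖqₖ₋₁ + qₖ₋₂:
  k=0: a=15, p=15, q=1
  k=1: a=1, p=16, q=1
  k=2: a=12, p=207, q=13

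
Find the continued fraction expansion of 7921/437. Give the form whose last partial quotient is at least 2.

[18; 7, 1, 17, 3]

7921 = 18·437 + 55
437 = 7·55 + 52
55 = 1·52 + 3
52 = 17·3 + 1
3 = 3·1 + 0  (stop)
So 7921/437 = [18; 7, 1, 17, 3].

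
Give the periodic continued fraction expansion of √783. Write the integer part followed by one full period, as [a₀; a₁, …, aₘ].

a₀ = ⌊√783⌋ = 27.

[27; 1, 54]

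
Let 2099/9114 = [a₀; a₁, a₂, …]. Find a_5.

18

2099 = 0·9114 + 2099   →  a_0 = 0
9114 = 4·2099 + 718   →  a_1 = 4
2099 = 2·718 + 663   →  a_2 = 2
718 = 1·663 + 55   →  a_3 = 1
663 = 12·55 + 3   →  a_4 = 12
55 = 18·3 + 1   →  a_5 = 18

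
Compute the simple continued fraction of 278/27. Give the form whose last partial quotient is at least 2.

278 = 10*27 + 8
27 = 3*8 + 3
8 = 2*3 + 2
3 = 1*2 + 1
2 = 2*1 + 0  (stop)
So 278/27 = [10; 3, 2, 1, 2].

[10; 3, 2, 1, 2]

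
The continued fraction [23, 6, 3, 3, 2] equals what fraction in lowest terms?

3358/145

Fold from the inside: start with 2/1.
  3 + 1/2 = 7/2
  3 + 2/7 = 23/7
  6 + 7/23 = 145/23
  23 + 23/145 = 3358/145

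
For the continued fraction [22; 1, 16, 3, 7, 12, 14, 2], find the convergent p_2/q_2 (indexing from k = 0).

Using pₖ = aₖpₖ₋₁ + pₖ₋₂, qₖ = aₖqₖ₋₁ + qₖ₋₂ (with p₋₁=1, p₋₂=0, q₋₁=0, q₋₂=1):
  k=0: a=22, p=22, q=1
  k=1: a=1, p=23, q=1
  k=2: a=16, p=390, q=17

390/17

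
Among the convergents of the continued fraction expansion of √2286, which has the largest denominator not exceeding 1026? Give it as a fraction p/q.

√2286 = [47; 1, 4, 3, 10, 3, 4, 1, 94, …] (period length 8).
Convergents:
  p_0/q_0 = 47/1
  p_1/q_1 = 48/1
  p_2/q_2 = 239/5
  p_3/q_3 = 765/16
  p_4/q_4 = 7889/165
  p_5/q_5 = 24432/511
  p_6/q_6 = 105617/2209
q_5 = 511 ≤ 1026 < 2209 = q_6, so the answer is 24432/511.

24432/511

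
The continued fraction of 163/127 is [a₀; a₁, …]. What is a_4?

163 = 1·127 + 36   →  a_0 = 1
127 = 3·36 + 19   →  a_1 = 3
36 = 1·19 + 17   →  a_2 = 1
19 = 1·17 + 2   →  a_3 = 1
17 = 8·2 + 1   →  a_4 = 8

8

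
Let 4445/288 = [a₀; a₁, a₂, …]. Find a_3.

4445 = 15·288 + 125   →  a_0 = 15
288 = 2·125 + 38   →  a_1 = 2
125 = 3·38 + 11   →  a_2 = 3
38 = 3·11 + 5   →  a_3 = 3

3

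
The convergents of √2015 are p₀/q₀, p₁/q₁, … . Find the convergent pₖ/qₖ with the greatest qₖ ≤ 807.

35911/800

√2015 = [44; 1, 7, 1, 88, …] (period length 4).
Convergents:
  p_0/q_0 = 44/1
  p_1/q_1 = 45/1
  p_2/q_2 = 359/8
  p_3/q_3 = 404/9
  p_4/q_4 = 35911/800
  p_5/q_5 = 36315/809
q_4 = 800 ≤ 807 < 809 = q_5, so the answer is 35911/800.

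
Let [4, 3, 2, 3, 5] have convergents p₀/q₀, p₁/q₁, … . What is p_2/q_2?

30/7

Using pₖ = aₖpₖ₋₁ + pₖ₋₂, qₖ = aₖqₖ₋₁ + qₖ₋₂ (with p₋₁=1, p₋₂=0, q₋₁=0, q₋₂=1):
  k=0: a=4, p=4, q=1
  k=1: a=3, p=13, q=3
  k=2: a=2, p=30, q=7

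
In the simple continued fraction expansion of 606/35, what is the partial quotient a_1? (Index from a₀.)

606 = 17·35 + 11   →  a_0 = 17
35 = 3·11 + 2   →  a_1 = 3

3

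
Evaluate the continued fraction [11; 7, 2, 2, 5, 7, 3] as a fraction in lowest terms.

50230/4511

Fold from the inside: start with 3/1.
  7 + 1/3 = 22/3
  5 + 3/22 = 113/22
  2 + 22/113 = 248/113
  2 + 113/248 = 609/248
  7 + 248/609 = 4511/609
  11 + 609/4511 = 50230/4511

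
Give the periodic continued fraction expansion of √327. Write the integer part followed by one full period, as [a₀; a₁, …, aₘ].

a₀ = ⌊√327⌋ = 18.
With m₀=0, d₀=1 and mₖ₊₁ = dₖaₖ − mₖ, dₖ₊₁ = (n − mₖ₊₁²)/dₖ, aₖ₊₁ = ⌊(a₀+mₖ₊₁)/dₖ₊₁⌋:
  k=1: m=18, d=3, a=12
  k=2: m=18, d=1, a=36
d=1 and a=2a₀=36 at k=2, so the next step gives (m, d) = (18, 3) again — its k=1 value — and the period has length 2.

[18; 12, 36]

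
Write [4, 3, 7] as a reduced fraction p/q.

Fold from the inside: start with 7/1.
  3 + 1/7 = 22/7
  4 + 7/22 = 95/22

95/22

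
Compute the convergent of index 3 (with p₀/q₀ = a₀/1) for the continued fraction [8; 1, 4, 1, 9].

53/6

Using pₖ = aₖpₖ₋₁ + pₖ₋₂, qₖ = aₖqₖ₋₁ + qₖ₋₂ (with p₋₁=1, p₋₂=0, q₋₁=0, q₋₂=1):
  k=0: a=8, p=8, q=1
  k=1: a=1, p=9, q=1
  k=2: a=4, p=44, q=5
  k=3: a=1, p=53, q=6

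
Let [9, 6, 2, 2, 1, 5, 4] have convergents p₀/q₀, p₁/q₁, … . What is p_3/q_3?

Using pₖ = aₖpₖ₋₁ + pₖ₋₂, qₖ = aₖqₖ₋₁ + qₖ₋₂ (with p₋₁=1, p₋₂=0, q₋₁=0, q₋₂=1):
  k=0: a=9, p=9, q=1
  k=1: a=6, p=55, q=6
  k=2: a=2, p=119, q=13
  k=3: a=2, p=293, q=32

293/32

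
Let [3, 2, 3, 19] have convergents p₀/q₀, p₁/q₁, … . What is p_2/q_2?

24/7

Using pₖ = aₖpₖ₋₁ + pₖ₋₂, qₖ = aₖqₖ₋₁ + qₖ₋₂ (with p₋₁=1, p₋₂=0, q₋₁=0, q₋₂=1):
  k=0: a=3, p=3, q=1
  k=1: a=2, p=7, q=2
  k=2: a=3, p=24, q=7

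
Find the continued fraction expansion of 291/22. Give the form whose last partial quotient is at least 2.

[13; 4, 2, 2]

291 = 13·22 + 5
22 = 4·5 + 2
5 = 2·2 + 1
2 = 2·1 + 0  (stop)
So 291/22 = [13; 4, 2, 2].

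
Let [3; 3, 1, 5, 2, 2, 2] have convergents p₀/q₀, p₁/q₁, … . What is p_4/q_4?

Using pₖ = aₖpₖ₋₁ + pₖ₋₂, qₖ = aₖqₖ₋₁ + qₖ₋₂ (with p₋₁=1, p₋₂=0, q₋₁=0, q₋₂=1):
  k=0: a=3, p=3, q=1
  k=1: a=3, p=10, q=3
  k=2: a=1, p=13, q=4
  k=3: a=5, p=75, q=23
  k=4: a=2, p=163, q=50

163/50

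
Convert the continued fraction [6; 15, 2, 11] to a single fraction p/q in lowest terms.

2159/356

Using pₖ = aₖpₖ₋₁ + pₖ₋₂ and qₖ = aₖqₖ₋₁ + qₖ₋₂:
  k=0: a=6, p=6, q=1
  k=1: a=15, p=91, q=15
  k=2: a=2, p=188, q=31
  k=3: a=11, p=2159, q=356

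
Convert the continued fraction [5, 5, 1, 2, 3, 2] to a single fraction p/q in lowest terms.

Fold from the inside: start with 2/1.
  3 + 1/2 = 7/2
  2 + 2/7 = 16/7
  1 + 7/16 = 23/16
  5 + 16/23 = 131/23
  5 + 23/131 = 678/131

678/131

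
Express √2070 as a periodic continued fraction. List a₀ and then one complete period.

[45; 2, 90]

a₀ = ⌊√2070⌋ = 45.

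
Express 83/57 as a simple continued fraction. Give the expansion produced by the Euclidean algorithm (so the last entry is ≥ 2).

[1; 2, 5, 5]

83 = 1×57 + 26
57 = 2×26 + 5
26 = 5×5 + 1
5 = 5×1 + 0  (stop)
So 83/57 = [1; 2, 5, 5].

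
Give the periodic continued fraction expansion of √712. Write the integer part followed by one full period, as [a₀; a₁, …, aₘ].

a₀ = ⌊√712⌋ = 26.
With m₀=0, d₀=1 and mₖ₊₁ = dₖaₖ − mₖ, dₖ₊₁ = (n − mₖ₊₁²)/dₖ, aₖ₊₁ = ⌊(a₀+mₖ₊₁)/dₖ₊₁⌋:
  k=1: m=26, d=36, a=1
  k=2: m=10, d=17, a=2
  k=3: m=24, d=8, a=6
  k=4: m=24, d=17, a=2
  k=5: m=10, d=36, a=1
  k=6: m=26, d=1, a=52
d=1 and a=2a₀=52 at k=6, so the next step gives (m, d) = (26, 36) again — its k=1 value — and the period has length 6.

[26; 1, 2, 6, 2, 1, 52]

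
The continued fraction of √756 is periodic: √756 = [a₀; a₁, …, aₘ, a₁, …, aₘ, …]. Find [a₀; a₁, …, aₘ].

a₀ = ⌊√756⌋ = 27.

[27; 2, 54]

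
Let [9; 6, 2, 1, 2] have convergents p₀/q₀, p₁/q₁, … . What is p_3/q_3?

174/19

Using pₖ = aₖpₖ₋₁ + pₖ₋₂, qₖ = aₖqₖ₋₁ + qₖ₋₂ (with p₋₁=1, p₋₂=0, q₋₁=0, q₋₂=1):
  k=0: a=9, p=9, q=1
  k=1: a=6, p=55, q=6
  k=2: a=2, p=119, q=13
  k=3: a=1, p=174, q=19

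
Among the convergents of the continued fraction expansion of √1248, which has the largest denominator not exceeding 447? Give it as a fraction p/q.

√1248 = [35; 3, 17, 3, 70, …] (period length 4).
Convergents:
  p_0/q_0 = 35/1
  p_1/q_1 = 106/3
  p_2/q_2 = 1837/52
  p_3/q_3 = 5617/159
  p_4/q_4 = 395027/11182
q_3 = 159 ≤ 447 < 11182 = q_4, so the answer is 5617/159.

5617/159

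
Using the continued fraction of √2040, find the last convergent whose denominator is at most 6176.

146881/3252

√2040 = [45; 6, 90, …] (period length 2).
Convergents:
  p_0/q_0 = 45/1
  p_1/q_1 = 271/6
  p_2/q_2 = 24435/541
  p_3/q_3 = 146881/3252
  p_4/q_4 = 13243725/293221
q_3 = 3252 ≤ 6176 < 293221 = q_4, so the answer is 146881/3252.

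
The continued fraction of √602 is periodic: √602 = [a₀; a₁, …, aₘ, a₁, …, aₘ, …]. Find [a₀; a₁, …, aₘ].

a₀ = ⌊√602⌋ = 24.
With m₀=0, d₀=1 and mₖ₊₁ = dₖaₖ − mₖ, dₖ₊₁ = (n − mₖ₊₁²)/dₖ, aₖ₊₁ = ⌊(a₀+mₖ₊₁)/dₖ₊₁⌋:
  k=1: m=24, d=26, a=1
  k=2: m=2, d=23, a=1
  k=3: m=21, d=7, a=6
  k=4: m=21, d=23, a=1
  k=5: m=2, d=26, a=1
  k=6: m=24, d=1, a=48
d=1 and a=2a₀=48 at k=6, so the next step gives (m, d) = (24, 26) again — its k=1 value — and the period has length 6.

[24; 1, 1, 6, 1, 1, 48]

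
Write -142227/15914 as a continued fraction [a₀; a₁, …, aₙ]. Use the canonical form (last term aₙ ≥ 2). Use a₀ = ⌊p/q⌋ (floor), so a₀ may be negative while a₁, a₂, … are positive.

[-9; 15, 1, 13, 3, 1, 2, 6]

-142227 = -9×15914 + 999
15914 = 15×999 + 929
999 = 1×929 + 70
929 = 13×70 + 19
70 = 3×19 + 13
19 = 1×13 + 6
13 = 2×6 + 1
6 = 6×1 + 0  (stop)
So -142227/15914 = [-9; 15, 1, 13, 3, 1, 2, 6].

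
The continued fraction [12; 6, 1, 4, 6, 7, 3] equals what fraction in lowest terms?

Using pₖ = aₖpₖ₋₁ + pₖ₋₂ and qₖ = aₖqₖ₋₁ + qₖ₋₂:
  k=0: a=12, p=12, q=1
  k=1: a=6, p=73, q=6
  k=2: a=1, p=85, q=7
  k=3: a=4, p=413, q=34
  k=4: a=6, p=2563, q=211
  k=5: a=7, p=18354, q=1511
  k=6: a=3, p=57625, q=4744

57625/4744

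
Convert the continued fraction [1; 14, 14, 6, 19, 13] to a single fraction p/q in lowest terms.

Using pₖ = aₖpₖ₋₁ + pₖ₋₂ and qₖ = aₖqₖ₋₁ + qₖ₋₂:
  k=0: a=1, p=1, q=1
  k=1: a=14, p=15, q=14
  k=2: a=14, p=211, q=197
  k=3: a=6, p=1281, q=1196
  k=4: a=19, p=24550, q=22921
  k=5: a=13, p=320431, q=299169

320431/299169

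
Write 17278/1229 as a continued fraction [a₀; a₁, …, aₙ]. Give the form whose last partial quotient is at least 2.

[14; 17, 14, 2, 2]

17278 = 14·1229 + 72
1229 = 17·72 + 5
72 = 14·5 + 2
5 = 2·2 + 1
2 = 2·1 + 0  (stop)
So 17278/1229 = [14; 17, 14, 2, 2].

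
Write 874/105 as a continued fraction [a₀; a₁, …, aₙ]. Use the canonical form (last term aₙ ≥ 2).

874 = 8×105 + 34
105 = 3×34 + 3
34 = 11×3 + 1
3 = 3×1 + 0  (stop)
So 874/105 = [8; 3, 11, 3].

[8; 3, 11, 3]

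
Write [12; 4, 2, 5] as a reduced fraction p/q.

Using pₖ = aₖpₖ₋₁ + pₖ₋₂ and qₖ = aₖqₖ₋₁ + qₖ₋₂:
  k=0: a=12, p=12, q=1
  k=1: a=4, p=49, q=4
  k=2: a=2, p=110, q=9
  k=3: a=5, p=599, q=49

599/49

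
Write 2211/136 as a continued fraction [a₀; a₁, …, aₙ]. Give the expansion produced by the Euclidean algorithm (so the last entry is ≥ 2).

2211 = 16·136 + 35
136 = 3·35 + 31
35 = 1·31 + 4
31 = 7·4 + 3
4 = 1·3 + 1
3 = 3·1 + 0  (stop)
So 2211/136 = [16; 3, 1, 7, 1, 3].

[16; 3, 1, 7, 1, 3]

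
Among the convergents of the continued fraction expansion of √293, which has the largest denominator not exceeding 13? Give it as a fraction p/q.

154/9

√293 = [17; 8, 1, 1, 8, 34, …] (period length 5).
Convergents:
  p_0/q_0 = 17/1
  p_1/q_1 = 137/8
  p_2/q_2 = 154/9
  p_3/q_3 = 291/17
q_2 = 9 ≤ 13 < 17 = q_3, so the answer is 154/9.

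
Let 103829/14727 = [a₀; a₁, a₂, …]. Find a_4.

103829 = 7·14727 + 740   →  a_0 = 7
14727 = 19·740 + 667   →  a_1 = 19
740 = 1·667 + 73   →  a_2 = 1
667 = 9·73 + 10   →  a_3 = 9
73 = 7·10 + 3   →  a_4 = 7

7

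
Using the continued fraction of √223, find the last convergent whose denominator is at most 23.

√223 = [14; 1, 13, 1, 28, …] (period length 4).
Convergents:
  p_0/q_0 = 14/1
  p_1/q_1 = 15/1
  p_2/q_2 = 209/14
  p_3/q_3 = 224/15
  p_4/q_4 = 6481/434
q_3 = 15 ≤ 23 < 434 = q_4, so the answer is 224/15.

224/15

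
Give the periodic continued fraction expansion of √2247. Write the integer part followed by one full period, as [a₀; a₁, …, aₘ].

a₀ = ⌊√2247⌋ = 47.
With m₀=0, d₀=1 and mₖ₊₁ = dₖaₖ − mₖ, dₖ₊₁ = (n − mₖ₊₁²)/dₖ, aₖ₊₁ = ⌊(a₀+mₖ₊₁)/dₖ₊₁⌋:
  k=1: m=47, d=38, a=2
  k=2: m=29, d=37, a=2
  k=3: m=45, d=6, a=15
  k=4: m=45, d=37, a=2
  k=5: m=29, d=38, a=2
  k=6: m=47, d=1, a=94
d=1 and a=2a₀=94 at k=6, so the next step gives (m, d) = (47, 38) again — its k=1 value — and the period has length 6.

[47; 2, 2, 15, 2, 2, 94]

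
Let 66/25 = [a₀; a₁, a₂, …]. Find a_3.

66 = 2·25 + 16   →  a_0 = 2
25 = 1·16 + 9   →  a_1 = 1
16 = 1·9 + 7   →  a_2 = 1
9 = 1·7 + 2   →  a_3 = 1

1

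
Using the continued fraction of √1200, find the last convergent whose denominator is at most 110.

√1200 = [34; 1, 1, 1, 3, 1, 1, 1, 68, …] (period length 8).
Convergents:
  p_0/q_0 = 34/1
  p_1/q_1 = 35/1
  p_2/q_2 = 69/2
  p_3/q_3 = 104/3
  p_4/q_4 = 381/11
  p_5/q_5 = 485/14
  p_6/q_6 = 866/25
  p_7/q_7 = 1351/39
  p_8/q_8 = 92734/2677
q_7 = 39 ≤ 110 < 2677 = q_8, so the answer is 1351/39.

1351/39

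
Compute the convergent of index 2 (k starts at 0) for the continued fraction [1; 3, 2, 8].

Using pₖ = aₖpₖ₋₁ + pₖ₋₂, qₖ = aₖqₖ₋₁ + qₖ₋₂ (with p₋₁=1, p₋₂=0, q₋₁=0, q₋₂=1):
  k=0: a=1, p=1, q=1
  k=1: a=3, p=4, q=3
  k=2: a=2, p=9, q=7

9/7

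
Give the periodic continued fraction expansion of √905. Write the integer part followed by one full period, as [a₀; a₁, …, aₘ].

a₀ = ⌊√905⌋ = 30.
With m₀=0, d₀=1 and mₖ₊₁ = dₖaₖ − mₖ, dₖ₊₁ = (n − mₖ₊₁²)/dₖ, aₖ₊₁ = ⌊(a₀+mₖ₊₁)/dₖ₊₁⌋:
  k=1: m=30, d=5, a=12
  k=2: m=30, d=1, a=60
d=1 and a=2a₀=60 at k=2, so the next step gives (m, d) = (30, 5) again — its k=1 value — and the period has length 2.

[30; 12, 60]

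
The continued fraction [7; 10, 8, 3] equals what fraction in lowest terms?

1796/253

Using pₖ = aₖpₖ₋₁ + pₖ₋₂ and qₖ = aₖqₖ₋₁ + qₖ₋₂:
  k=0: a=7, p=7, q=1
  k=1: a=10, p=71, q=10
  k=2: a=8, p=575, q=81
  k=3: a=3, p=1796, q=253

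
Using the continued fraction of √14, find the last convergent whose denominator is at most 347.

449/120

√14 = [3; 1, 2, 1, 6, …] (period length 4).
Convergents:
  p_0/q_0 = 3/1
  p_1/q_1 = 4/1
  p_2/q_2 = 11/3
  p_3/q_3 = 15/4
  p_4/q_4 = 101/27
  p_5/q_5 = 116/31
  p_6/q_6 = 333/89
  p_7/q_7 = 449/120
  p_8/q_8 = 3027/809
q_7 = 120 ≤ 347 < 809 = q_8, so the answer is 449/120.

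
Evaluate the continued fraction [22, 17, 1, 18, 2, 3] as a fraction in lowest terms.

Using pₖ = aₖpₖ₋₁ + pₖ₋₂ and qₖ = aₖqₖ₋₁ + qₖ₋₂:
  k=0: a=22, p=22, q=1
  k=1: a=17, p=375, q=17
  k=2: a=1, p=397, q=18
  k=3: a=18, p=7521, q=341
  k=4: a=2, p=15439, q=700
  k=5: a=3, p=53838, q=2441

53838/2441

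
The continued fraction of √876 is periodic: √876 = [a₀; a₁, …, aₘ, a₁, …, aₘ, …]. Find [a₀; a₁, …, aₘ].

a₀ = ⌊√876⌋ = 29.
With m₀=0, d₀=1 and mₖ₊₁ = dₖaₖ − mₖ, dₖ₊₁ = (n − mₖ₊₁²)/dₖ, aₖ₊₁ = ⌊(a₀+mₖ₊₁)/dₖ₊₁⌋:
  k=1: m=29, d=35, a=1
  k=2: m=6, d=24, a=1
  k=3: m=18, d=23, a=2
  k=4: m=28, d=4, a=14
  k=5: m=28, d=23, a=2
  k=6: m=18, d=24, a=1
  k=7: m=6, d=35, a=1
  k=8: m=29, d=1, a=58
d=1 and a=2a₀=58 at k=8, so the next step gives (m, d) = (29, 35) again — its k=1 value — and the period has length 8.

[29; 1, 1, 2, 14, 2, 1, 1, 58]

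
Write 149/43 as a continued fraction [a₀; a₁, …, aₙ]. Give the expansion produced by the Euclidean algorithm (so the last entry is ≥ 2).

[3; 2, 6, 1, 2]

149 = 3×43 + 20
43 = 2×20 + 3
20 = 6×3 + 2
3 = 1×2 + 1
2 = 2×1 + 0  (stop)
So 149/43 = [3; 2, 6, 1, 2].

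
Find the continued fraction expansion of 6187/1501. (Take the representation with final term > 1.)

6187 = 4×1501 + 183
1501 = 8×183 + 37
183 = 4×37 + 35
37 = 1×35 + 2
35 = 17×2 + 1
2 = 2×1 + 0  (stop)
So 6187/1501 = [4; 8, 4, 1, 17, 2].

[4; 8, 4, 1, 17, 2]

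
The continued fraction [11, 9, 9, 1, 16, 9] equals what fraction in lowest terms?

Using pₖ = aₖpₖ₋₁ + pₖ₋₂ and qₖ = aₖqₖ₋₁ + qₖ₋₂:
  k=0: a=11, p=11, q=1
  k=1: a=9, p=100, q=9
  k=2: a=9, p=911, q=82
  k=3: a=1, p=1011, q=91
  k=4: a=16, p=17087, q=1538
  k=5: a=9, p=154794, q=13933

154794/13933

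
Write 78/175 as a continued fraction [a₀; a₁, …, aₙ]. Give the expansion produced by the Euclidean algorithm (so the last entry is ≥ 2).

[0; 2, 4, 9, 2]

78 = 0·175 + 78
175 = 2·78 + 19
78 = 4·19 + 2
19 = 9·2 + 1
2 = 2·1 + 0  (stop)
So 78/175 = [0; 2, 4, 9, 2].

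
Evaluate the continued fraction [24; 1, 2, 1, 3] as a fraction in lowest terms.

Using pₖ = aₖpₖ₋₁ + pₖ₋₂ and qₖ = aₖqₖ₋₁ + qₖ₋₂:
  k=0: a=24, p=24, q=1
  k=1: a=1, p=25, q=1
  k=2: a=2, p=74, q=3
  k=3: a=1, p=99, q=4
  k=4: a=3, p=371, q=15

371/15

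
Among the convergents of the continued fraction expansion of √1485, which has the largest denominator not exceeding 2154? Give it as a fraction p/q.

82582/2143

√1485 = [38; 1, 1, 6, 1, 1, 76, …] (period length 6).
Convergents:
  p_0/q_0 = 38/1
  p_1/q_1 = 39/1
  p_2/q_2 = 77/2
  p_3/q_3 = 501/13
  p_4/q_4 = 578/15
  p_5/q_5 = 1079/28
  p_6/q_6 = 82582/2143
  p_7/q_7 = 83661/2171
q_6 = 2143 ≤ 2154 < 2171 = q_7, so the answer is 82582/2143.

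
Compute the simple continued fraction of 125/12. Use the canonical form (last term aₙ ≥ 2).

125 = 10·12 + 5
12 = 2·5 + 2
5 = 2·2 + 1
2 = 2·1 + 0  (stop)
So 125/12 = [10; 2, 2, 2].

[10; 2, 2, 2]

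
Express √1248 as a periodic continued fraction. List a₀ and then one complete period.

a₀ = ⌊√1248⌋ = 35.
With m₀=0, d₀=1 and mₖ₊₁ = dₖaₖ − mₖ, dₖ₊₁ = (n − mₖ₊₁²)/dₖ, aₖ₊₁ = ⌊(a₀+mₖ₊₁)/dₖ₊₁⌋:
  k=1: m=35, d=23, a=3
  k=2: m=34, d=4, a=17
  k=3: m=34, d=23, a=3
  k=4: m=35, d=1, a=70
d=1 and a=2a₀=70 at k=4, so the next step gives (m, d) = (35, 23) again — its k=1 value — and the period has length 4.

[35; 3, 17, 3, 70]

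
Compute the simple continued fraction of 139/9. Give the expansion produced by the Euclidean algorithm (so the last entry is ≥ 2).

[15; 2, 4]

139 = 15*9 + 4
9 = 2*4 + 1
4 = 4*1 + 0  (stop)
So 139/9 = [15; 2, 4].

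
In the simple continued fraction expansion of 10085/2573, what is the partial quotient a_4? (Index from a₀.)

3

10085 = 3·2573 + 2366   →  a_0 = 3
2573 = 1·2366 + 207   →  a_1 = 1
2366 = 11·207 + 89   →  a_2 = 11
207 = 2·89 + 29   →  a_3 = 2
89 = 3·29 + 2   →  a_4 = 3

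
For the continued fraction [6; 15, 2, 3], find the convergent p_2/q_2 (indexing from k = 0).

188/31

Using pₖ = aₖpₖ₋₁ + pₖ₋₂, qₖ = aₖqₖ₋₁ + qₖ₋₂ (with p₋₁=1, p₋₂=0, q₋₁=0, q₋₂=1):
  k=0: a=6, p=6, q=1
  k=1: a=15, p=91, q=15
  k=2: a=2, p=188, q=31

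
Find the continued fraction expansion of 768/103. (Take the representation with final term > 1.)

768 = 7*103 + 47
103 = 2*47 + 9
47 = 5*9 + 2
9 = 4*2 + 1
2 = 2*1 + 0  (stop)
So 768/103 = [7; 2, 5, 4, 2].

[7; 2, 5, 4, 2]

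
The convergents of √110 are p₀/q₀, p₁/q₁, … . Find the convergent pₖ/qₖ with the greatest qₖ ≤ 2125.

18050/1721

√110 = [10; 2, 20, …] (period length 2).
Convergents:
  p_0/q_0 = 10/1
  p_1/q_1 = 21/2
  p_2/q_2 = 430/41
  p_3/q_3 = 881/84
  p_4/q_4 = 18050/1721
  p_5/q_5 = 36981/3526
q_4 = 1721 ≤ 2125 < 3526 = q_5, so the answer is 18050/1721.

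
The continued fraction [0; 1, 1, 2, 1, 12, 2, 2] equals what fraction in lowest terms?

263/459

Using pₖ = aₖpₖ₋₁ + pₖ₋₂ and qₖ = aₖqₖ₋₁ + qₖ₋₂:
  k=0: a=0, p=0, q=1
  k=1: a=1, p=1, q=1
  k=2: a=1, p=1, q=2
  k=3: a=2, p=3, q=5
  k=4: a=1, p=4, q=7
  k=5: a=12, p=51, q=89
  k=6: a=2, p=106, q=185
  k=7: a=2, p=263, q=459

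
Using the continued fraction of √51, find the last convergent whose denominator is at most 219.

√51 = [7; 7, 14, …] (period length 2).
Convergents:
  p_0/q_0 = 7/1
  p_1/q_1 = 50/7
  p_2/q_2 = 707/99
  p_3/q_3 = 4999/700
q_2 = 99 ≤ 219 < 700 = q_3, so the answer is 707/99.

707/99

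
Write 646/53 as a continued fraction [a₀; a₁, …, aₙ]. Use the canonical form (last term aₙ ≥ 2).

646 = 12·53 + 10
53 = 5·10 + 3
10 = 3·3 + 1
3 = 3·1 + 0  (stop)
So 646/53 = [12; 5, 3, 3].

[12; 5, 3, 3]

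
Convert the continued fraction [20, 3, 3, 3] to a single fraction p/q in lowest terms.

670/33

Using pₖ = aₖpₖ₋₁ + pₖ₋₂ and qₖ = aₖqₖ₋₁ + qₖ₋₂:
  k=0: a=20, p=20, q=1
  k=1: a=3, p=61, q=3
  k=2: a=3, p=203, q=10
  k=3: a=3, p=670, q=33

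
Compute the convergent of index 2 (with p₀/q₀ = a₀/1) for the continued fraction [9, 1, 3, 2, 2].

39/4

Using pₖ = aₖpₖ₋₁ + pₖ₋₂, qₖ = aₖqₖ₋₁ + qₖ₋₂ (with p₋₁=1, p₋₂=0, q₋₁=0, q₋₂=1):
  k=0: a=9, p=9, q=1
  k=1: a=1, p=10, q=1
  k=2: a=3, p=39, q=4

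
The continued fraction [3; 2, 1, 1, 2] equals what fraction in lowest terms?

44/13

Using pₖ = aₖpₖ₋₁ + pₖ₋₂ and qₖ = aₖqₖ₋₁ + qₖ₋₂:
  k=0: a=3, p=3, q=1
  k=1: a=2, p=7, q=2
  k=2: a=1, p=10, q=3
  k=3: a=1, p=17, q=5
  k=4: a=2, p=44, q=13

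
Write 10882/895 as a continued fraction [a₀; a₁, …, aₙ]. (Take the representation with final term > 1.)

10882 = 12*895 + 142
895 = 6*142 + 43
142 = 3*43 + 13
43 = 3*13 + 4
13 = 3*4 + 1
4 = 4*1 + 0  (stop)
So 10882/895 = [12; 6, 3, 3, 3, 4].

[12; 6, 3, 3, 3, 4]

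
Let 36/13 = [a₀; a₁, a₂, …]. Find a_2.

3

36 = 2·13 + 10   →  a_0 = 2
13 = 1·10 + 3   →  a_1 = 1
10 = 3·3 + 1   →  a_2 = 3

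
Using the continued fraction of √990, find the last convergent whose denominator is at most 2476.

55031/1749

√990 = [31; 2, 6, 2, 62, …] (period length 4).
Convergents:
  p_0/q_0 = 31/1
  p_1/q_1 = 63/2
  p_2/q_2 = 409/13
  p_3/q_3 = 881/28
  p_4/q_4 = 55031/1749
  p_5/q_5 = 110943/3526
q_4 = 1749 ≤ 2476 < 3526 = q_5, so the answer is 55031/1749.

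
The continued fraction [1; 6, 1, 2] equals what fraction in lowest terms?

Using pₖ = aₖpₖ₋₁ + pₖ₋₂ and qₖ = aₖqₖ₋₁ + qₖ₋₂:
  k=0: a=1, p=1, q=1
  k=1: a=6, p=7, q=6
  k=2: a=1, p=8, q=7
  k=3: a=2, p=23, q=20

23/20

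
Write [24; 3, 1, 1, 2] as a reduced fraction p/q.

Using pₖ = aₖpₖ₋₁ + pₖ₋₂ and qₖ = aₖqₖ₋₁ + qₖ₋₂:
  k=0: a=24, p=24, q=1
  k=1: a=3, p=73, q=3
  k=2: a=1, p=97, q=4
  k=3: a=1, p=170, q=7
  k=4: a=2, p=437, q=18

437/18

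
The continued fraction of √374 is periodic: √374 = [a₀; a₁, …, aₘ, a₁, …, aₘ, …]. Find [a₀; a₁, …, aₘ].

a₀ = ⌊√374⌋ = 19.
With m₀=0, d₀=1 and mₖ₊₁ = dₖaₖ − mₖ, dₖ₊₁ = (n − mₖ₊₁²)/dₖ, aₖ₊₁ = ⌊(a₀+mₖ₊₁)/dₖ₊₁⌋:
  k=1: m=19, d=13, a=2
  k=2: m=7, d=25, a=1
  k=3: m=18, d=2, a=18
  k=4: m=18, d=25, a=1
  k=5: m=7, d=13, a=2
  k=6: m=19, d=1, a=38
d=1 and a=2a₀=38 at k=6, so the next step gives (m, d) = (19, 13) again — its k=1 value — and the period has length 6.

[19; 2, 1, 18, 1, 2, 38]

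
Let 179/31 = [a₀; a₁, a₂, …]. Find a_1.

1

179 = 5·31 + 24   →  a_0 = 5
31 = 1·24 + 7   →  a_1 = 1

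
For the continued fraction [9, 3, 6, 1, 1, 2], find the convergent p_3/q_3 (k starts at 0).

Using pₖ = aₖpₖ₋₁ + pₖ₋₂, qₖ = aₖqₖ₋₁ + qₖ₋₂ (with p₋₁=1, p₋₂=0, q₋₁=0, q₋₂=1):
  k=0: a=9, p=9, q=1
  k=1: a=3, p=28, q=3
  k=2: a=6, p=177, q=19
  k=3: a=1, p=205, q=22

205/22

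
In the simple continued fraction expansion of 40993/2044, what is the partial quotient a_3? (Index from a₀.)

40993 = 20·2044 + 113   →  a_0 = 20
2044 = 18·113 + 10   →  a_1 = 18
113 = 11·10 + 3   →  a_2 = 11
10 = 3·3 + 1   →  a_3 = 3

3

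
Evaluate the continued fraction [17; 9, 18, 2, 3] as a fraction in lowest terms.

19985/1168

Using pₖ = aₖpₖ₋₁ + pₖ₋₂ and qₖ = aₖqₖ₋₁ + qₖ₋₂:
  k=0: a=17, p=17, q=1
  k=1: a=9, p=154, q=9
  k=2: a=18, p=2789, q=163
  k=3: a=2, p=5732, q=335
  k=4: a=3, p=19985, q=1168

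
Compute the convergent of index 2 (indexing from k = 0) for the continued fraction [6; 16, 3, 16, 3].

297/49

Using pₖ = aₖpₖ₋₁ + pₖ₋₂, qₖ = aₖqₖ₋₁ + qₖ₋₂ (with p₋₁=1, p₋₂=0, q₋₁=0, q₋₂=1):
  k=0: a=6, p=6, q=1
  k=1: a=16, p=97, q=16
  k=2: a=3, p=297, q=49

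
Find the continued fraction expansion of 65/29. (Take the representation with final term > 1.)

65 = 2*29 + 7
29 = 4*7 + 1
7 = 7*1 + 0  (stop)
So 65/29 = [2; 4, 7].

[2; 4, 7]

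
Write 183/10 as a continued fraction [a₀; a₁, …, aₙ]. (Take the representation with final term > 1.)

183 = 18×10 + 3
10 = 3×3 + 1
3 = 3×1 + 0  (stop)
So 183/10 = [18; 3, 3].

[18; 3, 3]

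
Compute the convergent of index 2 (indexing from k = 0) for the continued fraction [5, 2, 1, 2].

Using pₖ = aₖpₖ₋₁ + pₖ₋₂, qₖ = aₖqₖ₋₁ + qₖ₋₂ (with p₋₁=1, p₋₂=0, q₋₁=0, q₋₂=1):
  k=0: a=5, p=5, q=1
  k=1: a=2, p=11, q=2
  k=2: a=1, p=16, q=3

16/3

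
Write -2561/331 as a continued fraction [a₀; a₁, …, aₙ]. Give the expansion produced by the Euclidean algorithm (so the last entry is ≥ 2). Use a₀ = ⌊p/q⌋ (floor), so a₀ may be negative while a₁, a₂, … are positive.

-2561 = -8×331 + 87
331 = 3×87 + 70
87 = 1×70 + 17
70 = 4×17 + 2
17 = 8×2 + 1
2 = 2×1 + 0  (stop)
So -2561/331 = [-8; 3, 1, 4, 8, 2].

[-8; 3, 1, 4, 8, 2]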